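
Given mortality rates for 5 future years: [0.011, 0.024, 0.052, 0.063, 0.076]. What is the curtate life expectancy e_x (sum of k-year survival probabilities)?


e_x = sum_{k=1}^{n} k_p_x
k_p_x values:
  1_p_x = 0.989
  2_p_x = 0.965264
  3_p_x = 0.91507
  4_p_x = 0.857421
  5_p_x = 0.792257
e_x = 4.519


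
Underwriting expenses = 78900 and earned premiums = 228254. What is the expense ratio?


Expense ratio = expenses / premiums
= 78900 / 228254
= 0.3457


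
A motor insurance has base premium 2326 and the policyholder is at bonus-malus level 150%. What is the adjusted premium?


adjusted = base * BM_level / 100
= 2326 * 150 / 100
= 2326 * 1.5
= 3489.0


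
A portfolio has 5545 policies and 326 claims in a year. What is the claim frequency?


frequency = claims / policies
= 326 / 5545
= 0.0588


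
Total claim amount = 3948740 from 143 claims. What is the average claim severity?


severity = total / number
= 3948740 / 143
= 27613.5664


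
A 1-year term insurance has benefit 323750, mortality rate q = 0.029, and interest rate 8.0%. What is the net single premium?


NSP = benefit * q * v
v = 1/(1+i) = 0.925926
NSP = 323750 * 0.029 * 0.925926
= 8693.287


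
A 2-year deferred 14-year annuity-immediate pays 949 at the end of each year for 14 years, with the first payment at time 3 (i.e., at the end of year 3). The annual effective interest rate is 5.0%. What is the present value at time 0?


PV at time 2 of the 14-year annuity-immediate:
a_n = 949 * (1-(1+0.05)^(-14))/0.05 = 9393.8103
Discount back 2 years to time 0:
PV = 9393.8103 * (1+0.05)^(-2)
= 9393.8103 * 0.907029
= 8520.4628


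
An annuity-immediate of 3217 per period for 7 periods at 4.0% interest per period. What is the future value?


FV = PMT * ((1+i)^n - 1) / i
= 3217 * ((1.04)^7 - 1) / 0.04
= 3217 * (1.315932 - 1) / 0.04
= 25408.8133


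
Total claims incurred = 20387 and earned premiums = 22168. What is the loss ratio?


Loss ratio = claims / premiums
= 20387 / 22168
= 0.9197


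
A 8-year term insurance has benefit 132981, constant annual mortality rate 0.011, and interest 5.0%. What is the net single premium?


NSP = benefit * sum_{k=0}^{n-1} k_p_x * q * v^(k+1)
With constant q=0.011, v=0.952381
Sum = 0.068611
NSP = 132981 * 0.068611
= 9123.9582


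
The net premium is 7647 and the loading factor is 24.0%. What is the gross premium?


Gross = net * (1 + loading)
= 7647 * (1 + 0.24)
= 7647 * 1.24
= 9482.28


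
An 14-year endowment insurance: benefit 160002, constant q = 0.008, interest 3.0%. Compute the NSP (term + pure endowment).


Term component = 13783.6698
Pure endowment = 14_p_x * v^14 * benefit = 0.893642 * 0.661118 * 160002 = 94529.5685
NSP = 108313.2383


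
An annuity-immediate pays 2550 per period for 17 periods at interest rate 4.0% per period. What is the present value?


PV = PMT * (1 - (1+i)^(-n)) / i
= 2550 * (1 - (1+0.04)^(-17)) / 0.04
= 2550 * (1 - 0.513373) / 0.04
= 2550 * 12.165669
= 31022.4556


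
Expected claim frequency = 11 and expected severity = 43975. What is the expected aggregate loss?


E[S] = E[N] * E[X]
= 11 * 43975
= 483725


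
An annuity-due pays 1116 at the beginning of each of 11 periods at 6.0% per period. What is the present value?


PV_due = PMT * (1-(1+i)^(-n))/i * (1+i)
PV_immediate = 8801.752
PV_due = 8801.752 * 1.06
= 9329.8571


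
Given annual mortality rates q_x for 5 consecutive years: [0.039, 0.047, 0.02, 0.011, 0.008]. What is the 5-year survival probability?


p_k = 1 - q_k for each year
Survival = product of (1 - q_k)
= 0.961 * 0.953 * 0.98 * 0.989 * 0.992
= 0.8805


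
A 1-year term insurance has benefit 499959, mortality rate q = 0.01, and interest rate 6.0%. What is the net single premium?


NSP = benefit * q * v
v = 1/(1+i) = 0.943396
NSP = 499959 * 0.01 * 0.943396
= 4716.5943


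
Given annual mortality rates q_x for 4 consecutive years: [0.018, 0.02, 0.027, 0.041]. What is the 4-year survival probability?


p_k = 1 - q_k for each year
Survival = product of (1 - q_k)
= 0.982 * 0.98 * 0.973 * 0.959
= 0.898


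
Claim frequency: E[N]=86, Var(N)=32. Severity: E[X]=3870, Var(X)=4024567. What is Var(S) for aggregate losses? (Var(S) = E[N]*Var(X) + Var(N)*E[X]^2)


Var(S) = E[N]*Var(X) + Var(N)*E[X]^2
= 86*4024567 + 32*3870^2
= 346112762 + 479260800
= 8.2537e+08


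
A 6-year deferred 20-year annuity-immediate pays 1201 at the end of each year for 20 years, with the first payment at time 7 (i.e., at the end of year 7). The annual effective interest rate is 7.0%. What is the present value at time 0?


PV at time 6 of the 20-year annuity-immediate:
a_n = 1201 * (1-(1+0.07)^(-20))/0.07 = 12723.4111
Discount back 6 years to time 0:
PV = 12723.4111 * (1+0.07)^(-6)
= 12723.4111 * 0.666342
= 8478.1461


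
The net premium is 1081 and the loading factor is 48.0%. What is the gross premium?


Gross = net * (1 + loading)
= 1081 * (1 + 0.48)
= 1081 * 1.48
= 1599.88


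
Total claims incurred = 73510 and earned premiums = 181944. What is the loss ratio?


Loss ratio = claims / premiums
= 73510 / 181944
= 0.404


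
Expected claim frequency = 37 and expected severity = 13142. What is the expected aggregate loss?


E[S] = E[N] * E[X]
= 37 * 13142
= 486254


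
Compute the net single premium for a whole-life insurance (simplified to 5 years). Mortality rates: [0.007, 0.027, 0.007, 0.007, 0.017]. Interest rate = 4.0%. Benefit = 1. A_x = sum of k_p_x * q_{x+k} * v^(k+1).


v = 0.961538
Year 0: k_p_x=1.0, q=0.007, term=0.006731
Year 1: k_p_x=0.993, q=0.027, term=0.024788
Year 2: k_p_x=0.966189, q=0.007, term=0.006013
Year 3: k_p_x=0.959426, q=0.007, term=0.005741
Year 4: k_p_x=0.95271, q=0.017, term=0.013312
A_x = 0.0566


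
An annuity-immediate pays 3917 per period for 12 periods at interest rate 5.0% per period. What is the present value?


PV = PMT * (1 - (1+i)^(-n)) / i
= 3917 * (1 - (1+0.05)^(-12)) / 0.05
= 3917 * (1 - 0.556837) / 0.05
= 3917 * 8.863252
= 34717.3567


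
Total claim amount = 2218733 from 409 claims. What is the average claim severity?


severity = total / number
= 2218733 / 409
= 5424.7751


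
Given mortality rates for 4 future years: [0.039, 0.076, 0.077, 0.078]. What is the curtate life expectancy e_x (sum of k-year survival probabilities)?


e_x = sum_{k=1}^{n} k_p_x
k_p_x values:
  1_p_x = 0.961
  2_p_x = 0.887964
  3_p_x = 0.819591
  4_p_x = 0.755663
e_x = 3.4242


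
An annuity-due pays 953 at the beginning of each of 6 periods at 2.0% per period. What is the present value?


PV_due = PMT * (1-(1+i)^(-n))/i * (1+i)
PV_immediate = 5338.1636
PV_due = 5338.1636 * 1.02
= 5444.9269


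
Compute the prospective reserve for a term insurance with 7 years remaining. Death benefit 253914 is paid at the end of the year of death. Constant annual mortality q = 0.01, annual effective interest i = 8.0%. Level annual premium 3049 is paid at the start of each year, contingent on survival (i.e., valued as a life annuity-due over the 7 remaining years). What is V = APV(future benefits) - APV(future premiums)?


v = 1/(1+i) = 0.925926
APV(future benefits) per unit = sum_{k=0}^{6} k_p_x * q * v^(k+1) = 0.050683
APV(future benefits) = 253914 * 0.050683 = 12869.1747
Life annuity-due factor ä_{x:7} = sum_{k=0}^{6} k_p_x * v^k = 5.473786
APV(future premiums) = 3049 * 5.473786 = 16689.5731
V = 12869.1747 - 16689.5731
= -3820.3984


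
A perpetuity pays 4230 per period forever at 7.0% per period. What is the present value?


PV = PMT / i
= 4230 / 0.07
= 60428.5714


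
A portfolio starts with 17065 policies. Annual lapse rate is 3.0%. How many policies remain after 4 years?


remaining = initial * (1 - lapse)^years
= 17065 * (1 - 0.03)^4
= 17065 * 0.885293
= 15107.5218


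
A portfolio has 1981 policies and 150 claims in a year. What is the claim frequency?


frequency = claims / policies
= 150 / 1981
= 0.0757


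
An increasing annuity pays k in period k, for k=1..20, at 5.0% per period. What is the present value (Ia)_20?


(Ia)_n = sum_{k=1}^{n} k * v^k, v = 1/(1+i)
v = 0.952381
Sum computed term by term:
(Ia)_20 = 110.9506


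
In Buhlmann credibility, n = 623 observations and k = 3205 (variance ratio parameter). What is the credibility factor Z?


Z = n / (n + k)
= 623 / (623 + 3205)
= 623 / 3828
= 0.1627


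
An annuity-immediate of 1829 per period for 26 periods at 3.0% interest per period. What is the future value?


FV = PMT * ((1+i)^n - 1) / i
= 1829 * ((1.03)^26 - 1) / 0.03
= 1829 * (2.156591 - 1) / 0.03
= 70513.5143


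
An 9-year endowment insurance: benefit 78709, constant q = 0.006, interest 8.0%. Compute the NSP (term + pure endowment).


Term component = 2889.1245
Pure endowment = 9_p_x * v^9 * benefit = 0.947278 * 0.500249 * 78709 = 37298.2156
NSP = 40187.3401


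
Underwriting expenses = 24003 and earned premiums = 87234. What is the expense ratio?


Expense ratio = expenses / premiums
= 24003 / 87234
= 0.2752


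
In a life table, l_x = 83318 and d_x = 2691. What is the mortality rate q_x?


q_x = d_x / l_x
= 2691 / 83318
= 0.0323


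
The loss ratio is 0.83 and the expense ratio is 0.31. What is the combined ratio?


Combined ratio = loss ratio + expense ratio
= 0.83 + 0.31
= 1.14


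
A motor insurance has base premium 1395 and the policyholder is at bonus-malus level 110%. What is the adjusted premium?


adjusted = base * BM_level / 100
= 1395 * 110 / 100
= 1395 * 1.1
= 1534.5


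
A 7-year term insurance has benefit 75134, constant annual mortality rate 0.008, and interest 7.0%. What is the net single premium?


NSP = benefit * sum_{k=0}^{n-1} k_p_x * q * v^(k+1)
With constant q=0.008, v=0.934579
Sum = 0.042184
NSP = 75134 * 0.042184
= 3169.4861


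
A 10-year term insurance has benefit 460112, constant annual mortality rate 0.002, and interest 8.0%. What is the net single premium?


NSP = benefit * sum_{k=0}^{n-1} k_p_x * q * v^(k+1)
With constant q=0.002, v=0.925926
Sum = 0.013317
NSP = 460112 * 0.013317
= 6127.2043


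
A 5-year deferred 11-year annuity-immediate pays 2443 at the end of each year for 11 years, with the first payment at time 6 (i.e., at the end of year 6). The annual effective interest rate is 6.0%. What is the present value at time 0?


PV at time 5 of the 11-year annuity-immediate:
a_n = 2443 * (1-(1+0.06)^(-11))/0.06 = 19267.6346
Discount back 5 years to time 0:
PV = 19267.6346 * (1+0.06)^(-5)
= 19267.6346 * 0.747258
= 14397.8974


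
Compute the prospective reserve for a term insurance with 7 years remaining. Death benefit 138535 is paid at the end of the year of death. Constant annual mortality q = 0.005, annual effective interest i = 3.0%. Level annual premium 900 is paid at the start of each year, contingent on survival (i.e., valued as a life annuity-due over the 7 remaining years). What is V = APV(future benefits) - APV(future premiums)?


v = 1/(1+i) = 0.970874
APV(future benefits) per unit = sum_{k=0}^{6} k_p_x * q * v^(k+1) = 0.030706
APV(future benefits) = 138535 * 0.030706 = 4253.8826
Life annuity-due factor ä_{x:7} = sum_{k=0}^{6} k_p_x * v^k = 6.325476
APV(future premiums) = 900 * 6.325476 = 5692.9284
V = 4253.8826 - 5692.9284
= -1439.0458


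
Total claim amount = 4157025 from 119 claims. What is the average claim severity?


severity = total / number
= 4157025 / 119
= 34932.9832


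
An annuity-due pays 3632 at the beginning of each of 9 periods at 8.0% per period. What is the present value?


PV_due = PMT * (1-(1+i)^(-n))/i * (1+i)
PV_immediate = 22688.6969
PV_due = 22688.6969 * 1.08
= 24503.7926


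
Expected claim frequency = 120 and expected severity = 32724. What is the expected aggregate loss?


E[S] = E[N] * E[X]
= 120 * 32724
= 3.9269e+06


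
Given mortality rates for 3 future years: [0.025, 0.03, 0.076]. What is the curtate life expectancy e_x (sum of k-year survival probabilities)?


e_x = sum_{k=1}^{n} k_p_x
k_p_x values:
  1_p_x = 0.975
  2_p_x = 0.94575
  3_p_x = 0.873873
e_x = 2.7946


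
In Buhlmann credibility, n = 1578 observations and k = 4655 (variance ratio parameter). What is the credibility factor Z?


Z = n / (n + k)
= 1578 / (1578 + 4655)
= 1578 / 6233
= 0.2532


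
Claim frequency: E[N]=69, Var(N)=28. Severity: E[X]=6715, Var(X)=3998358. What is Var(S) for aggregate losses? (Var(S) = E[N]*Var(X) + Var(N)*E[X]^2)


Var(S) = E[N]*Var(X) + Var(N)*E[X]^2
= 69*3998358 + 28*6715^2
= 275886702 + 1262554300
= 1.5384e+09


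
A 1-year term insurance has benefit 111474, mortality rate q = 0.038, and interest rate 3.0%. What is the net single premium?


NSP = benefit * q * v
v = 1/(1+i) = 0.970874
NSP = 111474 * 0.038 * 0.970874
= 4112.633


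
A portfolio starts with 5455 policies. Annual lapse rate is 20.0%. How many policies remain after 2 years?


remaining = initial * (1 - lapse)^years
= 5455 * (1 - 0.2)^2
= 5455 * 0.64
= 3491.2


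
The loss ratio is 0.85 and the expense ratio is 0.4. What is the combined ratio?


Combined ratio = loss ratio + expense ratio
= 0.85 + 0.4
= 1.25


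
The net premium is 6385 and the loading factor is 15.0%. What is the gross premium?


Gross = net * (1 + loading)
= 6385 * (1 + 0.15)
= 6385 * 1.15
= 7342.75


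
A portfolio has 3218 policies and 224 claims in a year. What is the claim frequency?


frequency = claims / policies
= 224 / 3218
= 0.0696


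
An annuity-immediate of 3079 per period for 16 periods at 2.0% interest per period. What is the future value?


FV = PMT * ((1+i)^n - 1) / i
= 3079 * ((1.02)^16 - 1) / 0.02
= 3079 * (1.372786 - 1) / 0.02
= 57390.3593


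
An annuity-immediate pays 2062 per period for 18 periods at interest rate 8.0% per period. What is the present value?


PV = PMT * (1 - (1+i)^(-n)) / i
= 2062 * (1 - (1+0.08)^(-18)) / 0.08
= 2062 * (1 - 0.250249) / 0.08
= 2062 * 9.371887
= 19324.8313


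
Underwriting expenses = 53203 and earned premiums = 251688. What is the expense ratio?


Expense ratio = expenses / premiums
= 53203 / 251688
= 0.2114


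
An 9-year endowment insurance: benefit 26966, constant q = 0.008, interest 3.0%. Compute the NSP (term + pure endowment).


Term component = 1629.4959
Pure endowment = 9_p_x * v^9 * benefit = 0.930262 * 0.766417 * 26966 = 19225.8946
NSP = 20855.3905


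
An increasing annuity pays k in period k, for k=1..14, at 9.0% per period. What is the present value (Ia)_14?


(Ia)_n = sum_{k=1}^{n} k * v^k, v = 1/(1+i)
v = 0.917431
Sum computed term by term:
(Ia)_14 = 47.7495


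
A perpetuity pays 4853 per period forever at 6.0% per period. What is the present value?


PV = PMT / i
= 4853 / 0.06
= 80883.3333


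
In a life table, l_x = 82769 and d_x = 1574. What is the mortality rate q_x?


q_x = d_x / l_x
= 1574 / 82769
= 0.019


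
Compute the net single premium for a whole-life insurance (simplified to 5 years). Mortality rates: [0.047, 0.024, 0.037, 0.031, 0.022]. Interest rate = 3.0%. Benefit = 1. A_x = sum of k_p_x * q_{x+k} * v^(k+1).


v = 0.970874
Year 0: k_p_x=1.0, q=0.047, term=0.045631
Year 1: k_p_x=0.953, q=0.024, term=0.021559
Year 2: k_p_x=0.930128, q=0.037, term=0.031494
Year 3: k_p_x=0.895713, q=0.031, term=0.024671
Year 4: k_p_x=0.867946, q=0.022, term=0.016471
A_x = 0.1398


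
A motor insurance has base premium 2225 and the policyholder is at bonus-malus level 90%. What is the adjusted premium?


adjusted = base * BM_level / 100
= 2225 * 90 / 100
= 2225 * 0.9
= 2002.5


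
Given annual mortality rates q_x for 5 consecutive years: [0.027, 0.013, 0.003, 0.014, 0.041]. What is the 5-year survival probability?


p_k = 1 - q_k for each year
Survival = product of (1 - q_k)
= 0.973 * 0.987 * 0.997 * 0.986 * 0.959
= 0.9054


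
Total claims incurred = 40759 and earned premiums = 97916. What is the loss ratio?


Loss ratio = claims / premiums
= 40759 / 97916
= 0.4163


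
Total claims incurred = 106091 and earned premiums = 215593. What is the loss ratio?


Loss ratio = claims / premiums
= 106091 / 215593
= 0.4921


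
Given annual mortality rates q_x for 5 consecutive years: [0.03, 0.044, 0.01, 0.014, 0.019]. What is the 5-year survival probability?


p_k = 1 - q_k for each year
Survival = product of (1 - q_k)
= 0.97 * 0.956 * 0.99 * 0.986 * 0.981
= 0.888


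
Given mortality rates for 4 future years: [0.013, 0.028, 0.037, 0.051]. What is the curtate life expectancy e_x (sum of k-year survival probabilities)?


e_x = sum_{k=1}^{n} k_p_x
k_p_x values:
  1_p_x = 0.987
  2_p_x = 0.959364
  3_p_x = 0.923868
  4_p_x = 0.87675
e_x = 3.747


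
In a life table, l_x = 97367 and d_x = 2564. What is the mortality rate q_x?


q_x = d_x / l_x
= 2564 / 97367
= 0.0263


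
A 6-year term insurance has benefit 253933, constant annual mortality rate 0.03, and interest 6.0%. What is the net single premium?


NSP = benefit * sum_{k=0}^{n-1} k_p_x * q * v^(k+1)
With constant q=0.03, v=0.943396
Sum = 0.137596
NSP = 253933 * 0.137596
= 34940.1317


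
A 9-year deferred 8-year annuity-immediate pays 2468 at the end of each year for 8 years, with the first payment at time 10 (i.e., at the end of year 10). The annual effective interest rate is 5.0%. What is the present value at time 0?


PV at time 9 of the 8-year annuity-immediate:
a_n = 2468 * (1-(1+0.05)^(-8))/0.05 = 15951.2091
Discount back 9 years to time 0:
PV = 15951.2091 * (1+0.05)^(-9)
= 15951.2091 * 0.644609
= 10282.2916


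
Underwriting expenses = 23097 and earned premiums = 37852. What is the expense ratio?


Expense ratio = expenses / premiums
= 23097 / 37852
= 0.6102


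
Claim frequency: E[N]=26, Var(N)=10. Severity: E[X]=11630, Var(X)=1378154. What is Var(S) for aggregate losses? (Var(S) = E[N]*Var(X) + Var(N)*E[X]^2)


Var(S) = E[N]*Var(X) + Var(N)*E[X]^2
= 26*1378154 + 10*11630^2
= 35832004 + 1352569000
= 1.3884e+09


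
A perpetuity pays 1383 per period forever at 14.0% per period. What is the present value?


PV = PMT / i
= 1383 / 0.14
= 9878.5714


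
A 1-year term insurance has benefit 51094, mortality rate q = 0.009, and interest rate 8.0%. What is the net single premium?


NSP = benefit * q * v
v = 1/(1+i) = 0.925926
NSP = 51094 * 0.009 * 0.925926
= 425.7833


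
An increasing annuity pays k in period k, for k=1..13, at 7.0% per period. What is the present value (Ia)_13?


(Ia)_n = sum_{k=1}^{n} k * v^k, v = 1/(1+i)
v = 0.934579
Sum computed term by term:
(Ia)_13 = 50.6878


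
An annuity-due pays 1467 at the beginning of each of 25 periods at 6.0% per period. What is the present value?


PV_due = PMT * (1-(1+i)^(-n))/i * (1+i)
PV_immediate = 18753.1835
PV_due = 18753.1835 * 1.06
= 19878.3745


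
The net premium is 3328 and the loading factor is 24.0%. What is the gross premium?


Gross = net * (1 + loading)
= 3328 * (1 + 0.24)
= 3328 * 1.24
= 4126.72


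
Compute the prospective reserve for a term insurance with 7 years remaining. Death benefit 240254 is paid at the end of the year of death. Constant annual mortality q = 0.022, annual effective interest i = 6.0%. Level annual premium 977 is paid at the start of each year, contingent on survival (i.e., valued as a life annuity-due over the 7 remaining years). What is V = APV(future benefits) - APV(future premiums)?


v = 1/(1+i) = 0.943396
APV(future benefits) per unit = sum_{k=0}^{6} k_p_x * q * v^(k+1) = 0.115592
APV(future benefits) = 240254 * 0.115592 = 27771.5438
Life annuity-due factor ä_{x:7} = sum_{k=0}^{6} k_p_x * v^k = 5.569453
APV(future premiums) = 977 * 5.569453 = 5441.356
V = 27771.5438 - 5441.356
= 22330.1877


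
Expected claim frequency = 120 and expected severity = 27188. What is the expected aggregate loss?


E[S] = E[N] * E[X]
= 120 * 27188
= 3.2626e+06


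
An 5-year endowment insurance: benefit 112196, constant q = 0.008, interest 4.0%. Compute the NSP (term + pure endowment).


Term component = 3934.8659
Pure endowment = 5_p_x * v^5 * benefit = 0.960635 * 0.821927 * 112196 = 88586.8049
NSP = 92521.6707


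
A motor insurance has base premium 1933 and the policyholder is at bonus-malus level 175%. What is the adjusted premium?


adjusted = base * BM_level / 100
= 1933 * 175 / 100
= 1933 * 1.75
= 3382.75


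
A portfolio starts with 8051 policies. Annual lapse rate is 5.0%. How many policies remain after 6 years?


remaining = initial * (1 - lapse)^years
= 8051 * (1 - 0.05)^6
= 8051 * 0.735092
= 5918.2248


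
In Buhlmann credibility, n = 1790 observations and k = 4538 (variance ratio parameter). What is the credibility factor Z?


Z = n / (n + k)
= 1790 / (1790 + 4538)
= 1790 / 6328
= 0.2829


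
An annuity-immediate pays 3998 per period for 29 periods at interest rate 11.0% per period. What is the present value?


PV = PMT * (1 - (1+i)^(-n)) / i
= 3998 * (1 - (1+0.11)^(-29)) / 0.11
= 3998 * (1 - 0.048488) / 0.11
= 3998 * 8.65011
= 34583.1388


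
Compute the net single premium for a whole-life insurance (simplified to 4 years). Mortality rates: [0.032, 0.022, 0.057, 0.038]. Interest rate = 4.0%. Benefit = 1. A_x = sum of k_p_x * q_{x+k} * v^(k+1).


v = 0.961538
Year 0: k_p_x=1.0, q=0.032, term=0.030769
Year 1: k_p_x=0.968, q=0.022, term=0.019689
Year 2: k_p_x=0.946704, q=0.057, term=0.047972
Year 3: k_p_x=0.892742, q=0.038, term=0.028999
A_x = 0.1274


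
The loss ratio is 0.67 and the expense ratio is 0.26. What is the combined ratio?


Combined ratio = loss ratio + expense ratio
= 0.67 + 0.26
= 0.93


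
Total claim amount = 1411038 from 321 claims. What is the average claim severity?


severity = total / number
= 1411038 / 321
= 4395.757


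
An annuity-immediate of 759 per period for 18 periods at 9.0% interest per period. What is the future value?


FV = PMT * ((1+i)^n - 1) / i
= 759 * ((1.09)^18 - 1) / 0.09
= 759 * (4.71712 - 1) / 0.09
= 31347.7155


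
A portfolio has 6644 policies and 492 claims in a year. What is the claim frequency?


frequency = claims / policies
= 492 / 6644
= 0.0741


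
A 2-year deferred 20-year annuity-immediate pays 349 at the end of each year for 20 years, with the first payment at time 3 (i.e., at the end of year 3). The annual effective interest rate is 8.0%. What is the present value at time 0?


PV at time 2 of the 20-year annuity-immediate:
a_n = 349 * (1-(1+0.08)^(-20))/0.08 = 3426.5334
Discount back 2 years to time 0:
PV = 3426.5334 * (1+0.08)^(-2)
= 3426.5334 * 0.857339
= 2937.7001


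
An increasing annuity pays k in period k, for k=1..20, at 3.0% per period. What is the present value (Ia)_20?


(Ia)_n = sum_{k=1}^{n} k * v^k, v = 1/(1+i)
v = 0.970874
Sum computed term by term:
(Ia)_20 = 141.6761


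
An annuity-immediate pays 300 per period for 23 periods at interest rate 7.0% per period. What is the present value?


PV = PMT * (1 - (1+i)^(-n)) / i
= 300 * (1 - (1+0.07)^(-23)) / 0.07
= 300 * (1 - 0.210947) / 0.07
= 300 * 11.272187
= 3381.6562


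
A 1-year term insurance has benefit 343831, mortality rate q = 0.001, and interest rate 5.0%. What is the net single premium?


NSP = benefit * q * v
v = 1/(1+i) = 0.952381
NSP = 343831 * 0.001 * 0.952381
= 327.4581


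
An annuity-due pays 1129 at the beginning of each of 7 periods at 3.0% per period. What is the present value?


PV_due = PMT * (1-(1+i)^(-n))/i * (1+i)
PV_immediate = 7033.9895
PV_due = 7033.9895 * 1.03
= 7245.0091


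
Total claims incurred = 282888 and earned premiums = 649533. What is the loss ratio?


Loss ratio = claims / premiums
= 282888 / 649533
= 0.4355


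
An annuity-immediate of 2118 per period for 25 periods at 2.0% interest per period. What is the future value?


FV = PMT * ((1+i)^n - 1) / i
= 2118 * ((1.02)^25 - 1) / 0.02
= 2118 * (1.640606 - 1) / 0.02
= 67840.1748


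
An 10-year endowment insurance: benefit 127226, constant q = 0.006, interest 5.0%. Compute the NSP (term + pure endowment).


Term component = 5751.6523
Pure endowment = 10_p_x * v^10 * benefit = 0.941594 * 0.613913 * 127226 = 73543.9118
NSP = 79295.5641


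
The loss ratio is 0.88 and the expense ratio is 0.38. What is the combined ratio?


Combined ratio = loss ratio + expense ratio
= 0.88 + 0.38
= 1.26


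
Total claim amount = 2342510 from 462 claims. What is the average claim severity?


severity = total / number
= 2342510 / 462
= 5070.368


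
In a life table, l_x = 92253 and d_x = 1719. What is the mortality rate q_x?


q_x = d_x / l_x
= 1719 / 92253
= 0.0186


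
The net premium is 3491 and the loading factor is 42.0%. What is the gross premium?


Gross = net * (1 + loading)
= 3491 * (1 + 0.42)
= 3491 * 1.42
= 4957.22


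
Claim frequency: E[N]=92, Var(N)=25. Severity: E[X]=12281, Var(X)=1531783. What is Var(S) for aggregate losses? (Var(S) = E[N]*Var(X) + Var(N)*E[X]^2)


Var(S) = E[N]*Var(X) + Var(N)*E[X]^2
= 92*1531783 + 25*12281^2
= 140924036 + 3770574025
= 3.9115e+09


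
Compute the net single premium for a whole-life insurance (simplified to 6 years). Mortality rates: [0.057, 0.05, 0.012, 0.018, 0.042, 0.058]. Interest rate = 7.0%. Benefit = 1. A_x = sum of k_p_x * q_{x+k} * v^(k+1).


v = 0.934579
Year 0: k_p_x=1.0, q=0.057, term=0.053271
Year 1: k_p_x=0.943, q=0.05, term=0.041183
Year 2: k_p_x=0.89585, q=0.012, term=0.008775
Year 3: k_p_x=0.8851, q=0.018, term=0.012154
Year 4: k_p_x=0.869168, q=0.042, term=0.026028
Year 5: k_p_x=0.832663, q=0.058, term=0.032181
A_x = 0.1736


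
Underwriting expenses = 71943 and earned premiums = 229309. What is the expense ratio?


Expense ratio = expenses / premiums
= 71943 / 229309
= 0.3137


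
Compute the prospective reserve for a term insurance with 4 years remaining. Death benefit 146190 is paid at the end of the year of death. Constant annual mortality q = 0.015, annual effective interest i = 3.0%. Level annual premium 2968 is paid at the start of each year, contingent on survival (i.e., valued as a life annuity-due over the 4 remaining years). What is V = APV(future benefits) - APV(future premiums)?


v = 1/(1+i) = 0.970874
APV(future benefits) per unit = sum_{k=0}^{3} k_p_x * q * v^(k+1) = 0.054545
APV(future benefits) = 146190 * 0.054545 = 7973.9173
Life annuity-due factor ä_{x:4} = sum_{k=0}^{3} k_p_x * v^k = 3.745416
APV(future premiums) = 2968 * 3.745416 = 11116.3938
V = 7973.9173 - 11116.3938
= -3142.4765


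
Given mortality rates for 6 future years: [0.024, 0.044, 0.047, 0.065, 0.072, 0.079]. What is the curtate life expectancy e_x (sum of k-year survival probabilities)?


e_x = sum_{k=1}^{n} k_p_x
k_p_x values:
  1_p_x = 0.976
  2_p_x = 0.933056
  3_p_x = 0.889202
  4_p_x = 0.831404
  5_p_x = 0.771543
  6_p_x = 0.710591
e_x = 5.1118


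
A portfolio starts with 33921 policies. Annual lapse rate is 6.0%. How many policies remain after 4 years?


remaining = initial * (1 - lapse)^years
= 33921 * (1 - 0.06)^4
= 33921 * 0.780749
= 26483.7855


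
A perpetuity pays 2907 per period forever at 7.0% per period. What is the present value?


PV = PMT / i
= 2907 / 0.07
= 41528.5714


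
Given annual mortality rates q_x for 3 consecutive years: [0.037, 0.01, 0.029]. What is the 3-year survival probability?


p_k = 1 - q_k for each year
Survival = product of (1 - q_k)
= 0.963 * 0.99 * 0.971
= 0.9257


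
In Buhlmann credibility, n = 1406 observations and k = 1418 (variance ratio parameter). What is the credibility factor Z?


Z = n / (n + k)
= 1406 / (1406 + 1418)
= 1406 / 2824
= 0.4979


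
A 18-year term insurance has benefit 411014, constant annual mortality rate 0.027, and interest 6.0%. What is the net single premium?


NSP = benefit * sum_{k=0}^{n-1} k_p_x * q * v^(k+1)
With constant q=0.027, v=0.943396
Sum = 0.243914
NSP = 411014 * 0.243914
= 100252.0437


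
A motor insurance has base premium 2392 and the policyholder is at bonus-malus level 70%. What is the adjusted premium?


adjusted = base * BM_level / 100
= 2392 * 70 / 100
= 2392 * 0.7
= 1674.4


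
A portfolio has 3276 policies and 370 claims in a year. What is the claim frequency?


frequency = claims / policies
= 370 / 3276
= 0.1129


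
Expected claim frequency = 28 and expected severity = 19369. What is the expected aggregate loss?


E[S] = E[N] * E[X]
= 28 * 19369
= 542332


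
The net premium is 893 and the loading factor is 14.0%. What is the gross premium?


Gross = net * (1 + loading)
= 893 * (1 + 0.14)
= 893 * 1.14
= 1018.02


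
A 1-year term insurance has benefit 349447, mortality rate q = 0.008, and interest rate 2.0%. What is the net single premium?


NSP = benefit * q * v
v = 1/(1+i) = 0.980392
NSP = 349447 * 0.008 * 0.980392
= 2740.7608


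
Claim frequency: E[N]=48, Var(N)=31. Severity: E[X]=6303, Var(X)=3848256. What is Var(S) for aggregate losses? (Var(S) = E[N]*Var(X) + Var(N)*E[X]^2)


Var(S) = E[N]*Var(X) + Var(N)*E[X]^2
= 48*3848256 + 31*6303^2
= 184716288 + 1231562079
= 1.4163e+09


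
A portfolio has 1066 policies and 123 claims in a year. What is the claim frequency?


frequency = claims / policies
= 123 / 1066
= 0.1154


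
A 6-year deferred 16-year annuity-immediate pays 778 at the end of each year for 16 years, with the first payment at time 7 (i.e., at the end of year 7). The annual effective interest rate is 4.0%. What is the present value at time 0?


PV at time 6 of the 16-year annuity-immediate:
a_n = 778 * (1-(1+0.04)^(-16))/0.04 = 9065.486
Discount back 6 years to time 0:
PV = 9065.486 * (1+0.04)^(-6)
= 9065.486 * 0.790315
= 7164.5853


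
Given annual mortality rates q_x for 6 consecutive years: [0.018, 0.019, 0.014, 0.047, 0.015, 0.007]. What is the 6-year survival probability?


p_k = 1 - q_k for each year
Survival = product of (1 - q_k)
= 0.982 * 0.981 * 0.986 * 0.953 * 0.985 * 0.993
= 0.8854


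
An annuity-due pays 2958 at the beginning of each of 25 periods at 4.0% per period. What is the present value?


PV_due = PMT * (1-(1+i)^(-n))/i * (1+i)
PV_immediate = 46210.1125
PV_due = 46210.1125 * 1.04
= 48058.517


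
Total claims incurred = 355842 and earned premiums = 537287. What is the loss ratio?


Loss ratio = claims / premiums
= 355842 / 537287
= 0.6623


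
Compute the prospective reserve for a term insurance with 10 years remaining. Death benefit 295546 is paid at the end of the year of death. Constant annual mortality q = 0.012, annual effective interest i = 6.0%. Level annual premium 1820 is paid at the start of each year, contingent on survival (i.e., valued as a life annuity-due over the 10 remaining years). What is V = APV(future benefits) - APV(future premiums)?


v = 1/(1+i) = 0.943396
APV(future benefits) per unit = sum_{k=0}^{9} k_p_x * q * v^(k+1) = 0.084185
APV(future benefits) = 295546 * 0.084185 = 24880.4213
Life annuity-due factor ä_{x:10} = sum_{k=0}^{9} k_p_x * v^k = 7.436306
APV(future premiums) = 1820 * 7.436306 = 13534.0773
V = 24880.4213 - 13534.0773
= 11346.344


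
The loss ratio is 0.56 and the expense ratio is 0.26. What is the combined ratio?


Combined ratio = loss ratio + expense ratio
= 0.56 + 0.26
= 0.82


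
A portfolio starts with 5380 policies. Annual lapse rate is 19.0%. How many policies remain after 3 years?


remaining = initial * (1 - lapse)^years
= 5380 * (1 - 0.19)^3
= 5380 * 0.531441
= 2859.1526


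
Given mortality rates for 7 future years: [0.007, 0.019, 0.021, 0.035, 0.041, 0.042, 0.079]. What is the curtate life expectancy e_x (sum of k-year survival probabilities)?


e_x = sum_{k=1}^{n} k_p_x
k_p_x values:
  1_p_x = 0.993
  2_p_x = 0.974133
  3_p_x = 0.953676
  4_p_x = 0.920298
  5_p_x = 0.882565
  6_p_x = 0.845498
  7_p_x = 0.778703
e_x = 6.3479


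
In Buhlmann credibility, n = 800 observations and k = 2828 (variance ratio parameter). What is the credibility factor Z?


Z = n / (n + k)
= 800 / (800 + 2828)
= 800 / 3628
= 0.2205


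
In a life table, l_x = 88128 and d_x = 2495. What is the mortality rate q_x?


q_x = d_x / l_x
= 2495 / 88128
= 0.0283


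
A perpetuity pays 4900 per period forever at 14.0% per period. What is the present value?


PV = PMT / i
= 4900 / 0.14
= 35000.0


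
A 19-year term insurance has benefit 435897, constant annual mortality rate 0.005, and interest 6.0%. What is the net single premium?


NSP = benefit * sum_{k=0}^{n-1} k_p_x * q * v^(k+1)
With constant q=0.005, v=0.943396
Sum = 0.053809
NSP = 435897 * 0.053809
= 23455.0149


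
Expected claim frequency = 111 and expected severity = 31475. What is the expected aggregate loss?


E[S] = E[N] * E[X]
= 111 * 31475
= 3.4937e+06


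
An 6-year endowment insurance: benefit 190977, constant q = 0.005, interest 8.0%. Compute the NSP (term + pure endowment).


Term component = 4364.3942
Pure endowment = 6_p_x * v^6 * benefit = 0.970373 * 0.63017 * 190977 = 116782.2984
NSP = 121146.6926


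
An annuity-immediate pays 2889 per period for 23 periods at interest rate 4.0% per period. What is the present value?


PV = PMT * (1 - (1+i)^(-n)) / i
= 2889 * (1 - (1+0.04)^(-23)) / 0.04
= 2889 * (1 - 0.405726) / 0.04
= 2889 * 14.856842
= 42921.4156


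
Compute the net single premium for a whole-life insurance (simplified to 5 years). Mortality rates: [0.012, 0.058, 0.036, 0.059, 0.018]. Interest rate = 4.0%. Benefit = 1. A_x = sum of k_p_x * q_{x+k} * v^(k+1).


v = 0.961538
Year 0: k_p_x=1.0, q=0.012, term=0.011538
Year 1: k_p_x=0.988, q=0.058, term=0.052981
Year 2: k_p_x=0.930696, q=0.036, term=0.029786
Year 3: k_p_x=0.897191, q=0.059, term=0.045248
Year 4: k_p_x=0.844257, q=0.018, term=0.012491
A_x = 0.152


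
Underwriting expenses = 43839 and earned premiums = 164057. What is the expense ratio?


Expense ratio = expenses / premiums
= 43839 / 164057
= 0.2672


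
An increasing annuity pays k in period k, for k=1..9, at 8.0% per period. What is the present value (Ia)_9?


(Ia)_n = sum_{k=1}^{n} k * v^k, v = 1/(1+i)
v = 0.925926
Sum computed term by term:
(Ia)_9 = 28.055


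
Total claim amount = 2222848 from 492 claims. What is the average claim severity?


severity = total / number
= 2222848 / 492
= 4517.9837


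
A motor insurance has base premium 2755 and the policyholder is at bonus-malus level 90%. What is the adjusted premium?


adjusted = base * BM_level / 100
= 2755 * 90 / 100
= 2755 * 0.9
= 2479.5


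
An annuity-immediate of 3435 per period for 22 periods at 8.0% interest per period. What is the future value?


FV = PMT * ((1+i)^n - 1) / i
= 3435 * ((1.08)^22 - 1) / 0.08
= 3435 * (5.43654 - 1) / 0.08
= 190493.954


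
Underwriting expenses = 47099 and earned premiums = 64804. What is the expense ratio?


Expense ratio = expenses / premiums
= 47099 / 64804
= 0.7268


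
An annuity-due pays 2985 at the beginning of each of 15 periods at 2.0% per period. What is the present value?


PV_due = PMT * (1-(1+i)^(-n))/i * (1+i)
PV_immediate = 38355.0515
PV_due = 38355.0515 * 1.02
= 39122.1526


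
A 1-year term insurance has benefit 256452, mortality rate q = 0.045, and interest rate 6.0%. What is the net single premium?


NSP = benefit * q * v
v = 1/(1+i) = 0.943396
NSP = 256452 * 0.045 * 0.943396
= 10887.1132


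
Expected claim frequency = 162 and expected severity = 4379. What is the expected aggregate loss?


E[S] = E[N] * E[X]
= 162 * 4379
= 709398


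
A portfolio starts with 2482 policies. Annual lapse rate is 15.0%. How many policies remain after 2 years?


remaining = initial * (1 - lapse)^years
= 2482 * (1 - 0.15)^2
= 2482 * 0.7225
= 1793.245


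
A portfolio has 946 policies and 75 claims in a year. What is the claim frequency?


frequency = claims / policies
= 75 / 946
= 0.0793


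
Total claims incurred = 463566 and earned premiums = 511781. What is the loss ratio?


Loss ratio = claims / premiums
= 463566 / 511781
= 0.9058


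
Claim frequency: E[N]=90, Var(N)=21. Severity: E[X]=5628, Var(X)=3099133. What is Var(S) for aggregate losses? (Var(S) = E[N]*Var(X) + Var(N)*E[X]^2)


Var(S) = E[N]*Var(X) + Var(N)*E[X]^2
= 90*3099133 + 21*5628^2
= 278921970 + 665162064
= 9.4408e+08


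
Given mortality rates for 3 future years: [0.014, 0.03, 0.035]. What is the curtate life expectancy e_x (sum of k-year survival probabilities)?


e_x = sum_{k=1}^{n} k_p_x
k_p_x values:
  1_p_x = 0.986
  2_p_x = 0.95642
  3_p_x = 0.922945
e_x = 2.8654


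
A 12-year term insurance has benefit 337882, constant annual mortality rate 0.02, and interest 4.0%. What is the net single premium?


NSP = benefit * sum_{k=0}^{n-1} k_p_x * q * v^(k+1)
With constant q=0.02, v=0.961538
Sum = 0.169956
NSP = 337882 * 0.169956
= 57425.1013


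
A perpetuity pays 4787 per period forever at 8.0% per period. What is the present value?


PV = PMT / i
= 4787 / 0.08
= 59837.5


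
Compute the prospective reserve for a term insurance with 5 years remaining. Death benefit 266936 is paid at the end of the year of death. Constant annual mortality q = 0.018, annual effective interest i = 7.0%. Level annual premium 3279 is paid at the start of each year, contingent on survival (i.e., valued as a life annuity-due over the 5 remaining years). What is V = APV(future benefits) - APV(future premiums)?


v = 1/(1+i) = 0.934579
APV(future benefits) per unit = sum_{k=0}^{4} k_p_x * q * v^(k+1) = 0.071369
APV(future benefits) = 266936 * 0.071369 = 19050.8789
Life annuity-due factor ä_{x:5} = sum_{k=0}^{4} k_p_x * v^k = 4.242474
APV(future premiums) = 3279 * 4.242474 = 13911.0707
V = 19050.8789 - 13911.0707
= 5139.8082


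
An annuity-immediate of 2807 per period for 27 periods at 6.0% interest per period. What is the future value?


FV = PMT * ((1+i)^n - 1) / i
= 2807 * ((1.06)^27 - 1) / 0.06
= 2807 * (4.822346 - 1) / 0.06
= 178822.0843


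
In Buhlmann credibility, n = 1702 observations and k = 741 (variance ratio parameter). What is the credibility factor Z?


Z = n / (n + k)
= 1702 / (1702 + 741)
= 1702 / 2443
= 0.6967


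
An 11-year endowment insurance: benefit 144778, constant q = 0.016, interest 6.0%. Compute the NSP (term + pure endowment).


Term component = 17033.6588
Pure endowment = 11_p_x * v^11 * benefit = 0.837425 * 0.526788 * 144778 = 63868.1208
NSP = 80901.7795


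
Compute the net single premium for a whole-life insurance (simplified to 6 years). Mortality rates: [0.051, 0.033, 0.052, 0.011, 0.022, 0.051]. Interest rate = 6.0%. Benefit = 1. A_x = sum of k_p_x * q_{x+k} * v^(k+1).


v = 0.943396
Year 0: k_p_x=1.0, q=0.051, term=0.048113
Year 1: k_p_x=0.949, q=0.033, term=0.027872
Year 2: k_p_x=0.917683, q=0.052, term=0.040066
Year 3: k_p_x=0.869963, q=0.011, term=0.00758
Year 4: k_p_x=0.860394, q=0.022, term=0.014145
Year 5: k_p_x=0.841465, q=0.051, term=0.030253
A_x = 0.168


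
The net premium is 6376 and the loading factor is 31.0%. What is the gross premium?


Gross = net * (1 + loading)
= 6376 * (1 + 0.31)
= 6376 * 1.31
= 8352.56


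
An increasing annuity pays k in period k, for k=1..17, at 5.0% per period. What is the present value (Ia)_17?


(Ia)_n = sum_{k=1}^{n} k * v^k, v = 1/(1+i)
v = 0.952381
Sum computed term by term:
(Ia)_17 = 88.4145


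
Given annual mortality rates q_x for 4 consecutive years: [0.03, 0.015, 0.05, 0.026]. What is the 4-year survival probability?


p_k = 1 - q_k for each year
Survival = product of (1 - q_k)
= 0.97 * 0.985 * 0.95 * 0.974
= 0.8841


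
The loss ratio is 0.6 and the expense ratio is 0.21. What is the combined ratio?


Combined ratio = loss ratio + expense ratio
= 0.6 + 0.21
= 0.81


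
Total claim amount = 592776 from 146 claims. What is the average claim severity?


severity = total / number
= 592776 / 146
= 4060.1096


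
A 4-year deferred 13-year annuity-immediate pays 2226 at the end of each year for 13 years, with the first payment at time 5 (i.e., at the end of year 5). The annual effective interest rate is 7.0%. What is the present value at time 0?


PV at time 4 of the 13-year annuity-immediate:
a_n = 2226 * (1-(1+0.07)^(-13))/0.07 = 18604.1306
Discount back 4 years to time 0:
PV = 18604.1306 * (1+0.07)^(-4)
= 18604.1306 * 0.762895
= 14193.0021
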